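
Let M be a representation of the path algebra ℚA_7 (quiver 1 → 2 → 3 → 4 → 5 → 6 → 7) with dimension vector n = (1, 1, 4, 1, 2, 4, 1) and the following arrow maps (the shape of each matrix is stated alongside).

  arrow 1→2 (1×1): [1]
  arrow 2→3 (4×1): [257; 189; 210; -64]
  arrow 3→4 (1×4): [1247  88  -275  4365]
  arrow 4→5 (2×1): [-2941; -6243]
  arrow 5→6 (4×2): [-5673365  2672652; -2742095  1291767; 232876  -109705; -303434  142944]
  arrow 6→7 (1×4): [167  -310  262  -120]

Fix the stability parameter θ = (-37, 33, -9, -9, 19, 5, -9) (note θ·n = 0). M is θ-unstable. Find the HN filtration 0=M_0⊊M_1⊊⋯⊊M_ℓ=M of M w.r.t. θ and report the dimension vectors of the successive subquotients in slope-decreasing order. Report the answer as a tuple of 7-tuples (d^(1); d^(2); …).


Via rank(M_{q-1}∘⋯∘M_p): M ≅ I[1,7], I[3,3]^3, I[5,6], I[6,6]^2.
μ_θ-semistable layers: μ^(1)=12; μ^(2)=5; μ^(3)=-9; μ^(4)=-37

((0, 0, 0, 0, 1, 1, 0); (0, 1, 1, 1, 1, 3, 1); (0, 0, 3, 0, 0, 0, 0); (1, 0, 0, 0, 0, 0, 0))


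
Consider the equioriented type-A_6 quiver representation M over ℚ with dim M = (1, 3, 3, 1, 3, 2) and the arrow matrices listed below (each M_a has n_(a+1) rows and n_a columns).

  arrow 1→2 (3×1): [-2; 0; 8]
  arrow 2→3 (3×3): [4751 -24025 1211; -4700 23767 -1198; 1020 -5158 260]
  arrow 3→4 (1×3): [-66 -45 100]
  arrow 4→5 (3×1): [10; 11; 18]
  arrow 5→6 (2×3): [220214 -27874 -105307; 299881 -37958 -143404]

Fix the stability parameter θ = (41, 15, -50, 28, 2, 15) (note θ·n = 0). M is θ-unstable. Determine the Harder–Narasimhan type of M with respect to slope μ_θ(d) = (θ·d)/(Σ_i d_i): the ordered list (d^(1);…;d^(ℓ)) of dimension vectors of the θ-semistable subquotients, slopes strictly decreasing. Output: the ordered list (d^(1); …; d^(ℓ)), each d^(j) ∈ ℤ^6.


Via rank(M_{q-1}∘⋯∘M_p): M ≅ I[1,5], I[2,3]^2, I[5,6]^2.
μ_θ-semistable layers: μ^(1)=15; μ^(2)=2; μ^(3)=-35/2

((0, 0, 0, 1, 1, 2); (1, 1, 1, 0, 2, 0); (0, 2, 2, 0, 0, 0))


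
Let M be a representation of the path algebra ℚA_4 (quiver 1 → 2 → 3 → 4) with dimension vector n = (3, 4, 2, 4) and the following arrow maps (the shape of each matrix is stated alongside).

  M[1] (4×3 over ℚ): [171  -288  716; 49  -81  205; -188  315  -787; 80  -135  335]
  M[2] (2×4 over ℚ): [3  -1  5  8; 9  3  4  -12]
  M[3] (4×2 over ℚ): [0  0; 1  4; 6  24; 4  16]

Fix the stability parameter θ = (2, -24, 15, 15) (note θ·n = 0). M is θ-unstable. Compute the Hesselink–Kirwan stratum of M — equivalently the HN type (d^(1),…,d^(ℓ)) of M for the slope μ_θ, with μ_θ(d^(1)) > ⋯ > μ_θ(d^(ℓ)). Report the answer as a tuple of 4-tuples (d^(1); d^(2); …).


Interval decomposition of M: I[1,1], I[1,3], I[1,4], I[2,2]^2, I[4,4]^3.
HN type (ℓ=4): μ^(1)=15; μ^(2)=2; μ^(3)=-11; μ^(4)=-24

((0, 0, 2, 4); (1, 0, 0, 0); (2, 2, 0, 0); (0, 2, 0, 0))


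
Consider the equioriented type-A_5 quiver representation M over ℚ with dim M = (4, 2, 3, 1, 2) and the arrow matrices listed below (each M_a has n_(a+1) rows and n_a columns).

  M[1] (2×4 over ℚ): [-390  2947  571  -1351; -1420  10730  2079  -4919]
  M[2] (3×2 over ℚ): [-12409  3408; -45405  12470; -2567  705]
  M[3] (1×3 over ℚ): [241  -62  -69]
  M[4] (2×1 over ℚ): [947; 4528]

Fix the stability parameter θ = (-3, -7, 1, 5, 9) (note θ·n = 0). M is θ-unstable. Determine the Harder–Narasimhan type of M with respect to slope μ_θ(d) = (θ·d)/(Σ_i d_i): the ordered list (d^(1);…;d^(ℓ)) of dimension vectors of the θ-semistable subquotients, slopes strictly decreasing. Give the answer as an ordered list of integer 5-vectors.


Via rank(M_{q-1}∘⋯∘M_p): M ≅ I[1,1]^2, I[1,3], I[1,5], I[3,3], I[5,5].
μ_θ-semistable layers: μ^(1)=9; μ^(2)=5; μ^(3)=1; μ^(4)=-3; μ^(5)=-5

((0, 0, 0, 0, 2); (0, 0, 0, 1, 0); (0, 0, 3, 0, 0); (2, 0, 0, 0, 0); (2, 2, 0, 0, 0))


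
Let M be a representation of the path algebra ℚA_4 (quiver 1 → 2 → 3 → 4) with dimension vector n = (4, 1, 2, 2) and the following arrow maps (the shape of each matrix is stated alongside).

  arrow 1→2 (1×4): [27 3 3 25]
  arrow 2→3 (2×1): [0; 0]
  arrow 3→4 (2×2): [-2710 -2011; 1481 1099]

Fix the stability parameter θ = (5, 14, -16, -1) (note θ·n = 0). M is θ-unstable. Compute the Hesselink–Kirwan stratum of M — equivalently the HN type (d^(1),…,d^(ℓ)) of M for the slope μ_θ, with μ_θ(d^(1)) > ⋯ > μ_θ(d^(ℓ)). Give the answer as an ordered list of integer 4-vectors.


Interval decomposition of M: I[1,1]^3, I[1,2], I[3,4]^2.
HN type (ℓ=4): μ^(1)=14; μ^(2)=5; μ^(3)=-1; μ^(4)=-16

((0, 1, 0, 0); (4, 0, 0, 0); (0, 0, 0, 2); (0, 0, 2, 0))


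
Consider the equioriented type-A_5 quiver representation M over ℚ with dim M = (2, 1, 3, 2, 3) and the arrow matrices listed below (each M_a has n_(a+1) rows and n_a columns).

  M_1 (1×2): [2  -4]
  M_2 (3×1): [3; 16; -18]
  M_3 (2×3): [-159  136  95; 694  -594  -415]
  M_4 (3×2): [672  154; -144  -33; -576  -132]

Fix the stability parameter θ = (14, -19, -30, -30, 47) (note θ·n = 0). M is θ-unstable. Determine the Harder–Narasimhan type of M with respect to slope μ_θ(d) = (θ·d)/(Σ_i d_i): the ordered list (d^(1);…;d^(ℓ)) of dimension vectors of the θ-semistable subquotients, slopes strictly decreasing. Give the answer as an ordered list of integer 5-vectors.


Via rank(M_{q-1}∘⋯∘M_p): M ≅ I[1,1], I[1,4], I[3,3], I[3,5], I[5,5]^2.
μ_θ-semistable layers: μ^(1)=47; μ^(2)=14; μ^(3)=-65/4; μ^(4)=-30

((0, 0, 0, 0, 3); (1, 0, 0, 0, 0); (1, 1, 1, 1, 0); (0, 0, 2, 1, 0))


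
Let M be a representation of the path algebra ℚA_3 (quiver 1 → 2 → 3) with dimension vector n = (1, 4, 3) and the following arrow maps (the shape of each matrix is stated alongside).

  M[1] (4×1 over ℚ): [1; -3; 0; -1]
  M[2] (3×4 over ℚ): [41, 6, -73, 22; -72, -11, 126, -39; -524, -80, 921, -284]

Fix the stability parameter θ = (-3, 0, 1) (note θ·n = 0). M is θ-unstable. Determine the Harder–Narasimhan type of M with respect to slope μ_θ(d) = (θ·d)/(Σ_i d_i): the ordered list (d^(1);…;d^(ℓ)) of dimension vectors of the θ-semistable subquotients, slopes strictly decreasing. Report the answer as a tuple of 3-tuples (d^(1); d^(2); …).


Interval decomposition of M: I[1,3], I[2,2], I[2,3]^2.
HN type (ℓ=3): μ^(1)=1; μ^(2)=0; μ^(3)=-3

((0, 0, 3); (0, 4, 0); (1, 0, 0))


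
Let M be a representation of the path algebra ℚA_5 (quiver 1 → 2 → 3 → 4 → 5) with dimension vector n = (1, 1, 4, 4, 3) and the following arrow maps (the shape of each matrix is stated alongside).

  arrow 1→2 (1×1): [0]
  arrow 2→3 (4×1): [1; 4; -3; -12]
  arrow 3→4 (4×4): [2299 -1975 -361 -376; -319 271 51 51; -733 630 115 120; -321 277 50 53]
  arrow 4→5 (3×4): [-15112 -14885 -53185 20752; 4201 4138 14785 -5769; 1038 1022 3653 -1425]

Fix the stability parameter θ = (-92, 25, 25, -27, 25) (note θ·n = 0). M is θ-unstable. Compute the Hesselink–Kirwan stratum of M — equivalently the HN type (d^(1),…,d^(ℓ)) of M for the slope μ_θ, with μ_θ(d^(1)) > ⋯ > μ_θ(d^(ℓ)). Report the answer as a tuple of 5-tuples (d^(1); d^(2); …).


Via rank(M_{q-1}∘⋯∘M_p): M ≅ I[1,1], I[2,5], I[3,4], I[3,5]^2.
μ_θ-semistable layers: μ^(1)=25; μ^(2)=23/3; μ^(3)=-1; μ^(4)=-92

((0, 0, 0, 0, 3); (0, 1, 1, 1, 0); (0, 0, 3, 3, 0); (1, 0, 0, 0, 0))


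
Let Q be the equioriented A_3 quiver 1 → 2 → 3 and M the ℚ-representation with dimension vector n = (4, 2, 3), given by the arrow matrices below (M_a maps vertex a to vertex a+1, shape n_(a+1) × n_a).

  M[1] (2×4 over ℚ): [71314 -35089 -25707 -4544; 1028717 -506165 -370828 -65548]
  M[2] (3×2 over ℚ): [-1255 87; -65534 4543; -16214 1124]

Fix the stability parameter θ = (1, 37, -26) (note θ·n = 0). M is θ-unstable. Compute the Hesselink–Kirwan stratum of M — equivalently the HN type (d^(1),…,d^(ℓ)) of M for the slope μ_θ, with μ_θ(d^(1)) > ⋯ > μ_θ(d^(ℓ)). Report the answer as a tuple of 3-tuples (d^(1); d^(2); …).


Barcode: M ≅ I[1,1]^2, I[1,3]^2, I[3,3]. HN layers by μ_θ (3 steps, strictly decreasing):
  μ^(1)=11/2; μ^(2)=1; μ^(3)=-26

((0, 2, 2); (4, 0, 0); (0, 0, 1))


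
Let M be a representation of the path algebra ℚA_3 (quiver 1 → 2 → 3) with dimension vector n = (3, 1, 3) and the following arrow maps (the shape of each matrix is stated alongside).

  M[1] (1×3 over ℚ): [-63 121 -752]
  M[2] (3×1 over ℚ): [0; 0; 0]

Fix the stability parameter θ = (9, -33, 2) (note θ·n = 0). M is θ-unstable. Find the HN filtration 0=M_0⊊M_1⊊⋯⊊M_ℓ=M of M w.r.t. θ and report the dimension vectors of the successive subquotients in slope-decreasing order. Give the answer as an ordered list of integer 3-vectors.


Via rank(M_{q-1}∘⋯∘M_p): M ≅ I[1,1]^2, I[1,2], I[3,3]^3.
μ_θ-semistable layers: μ^(1)=9; μ^(2)=2; μ^(3)=-12

((2, 0, 0); (0, 0, 3); (1, 1, 0))


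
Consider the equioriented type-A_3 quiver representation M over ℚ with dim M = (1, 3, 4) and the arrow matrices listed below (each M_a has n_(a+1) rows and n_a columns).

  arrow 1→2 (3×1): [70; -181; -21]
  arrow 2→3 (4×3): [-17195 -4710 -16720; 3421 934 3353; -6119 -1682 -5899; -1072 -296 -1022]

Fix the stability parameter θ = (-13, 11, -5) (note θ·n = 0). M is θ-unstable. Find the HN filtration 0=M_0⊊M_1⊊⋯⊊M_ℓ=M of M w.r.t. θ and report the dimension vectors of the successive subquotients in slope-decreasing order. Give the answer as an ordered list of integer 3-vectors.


Via rank(M_{q-1}∘⋯∘M_p): M ≅ I[1,3], I[2,2], I[2,3], I[3,3]^2.
μ_θ-semistable layers: μ^(1)=11; μ^(2)=3; μ^(3)=-5; μ^(4)=-13

((0, 1, 0); (0, 2, 2); (0, 0, 2); (1, 0, 0))


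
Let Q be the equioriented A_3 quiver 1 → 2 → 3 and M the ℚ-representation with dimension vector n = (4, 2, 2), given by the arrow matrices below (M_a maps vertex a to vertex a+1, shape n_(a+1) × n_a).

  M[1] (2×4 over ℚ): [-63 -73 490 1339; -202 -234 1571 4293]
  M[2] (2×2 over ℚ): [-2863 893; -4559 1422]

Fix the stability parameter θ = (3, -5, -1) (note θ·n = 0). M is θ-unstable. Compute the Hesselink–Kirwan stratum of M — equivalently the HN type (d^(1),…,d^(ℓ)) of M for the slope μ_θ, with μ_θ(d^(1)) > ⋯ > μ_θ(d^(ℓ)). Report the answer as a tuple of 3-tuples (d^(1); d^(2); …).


Barcode: M ≅ I[1,1]^2, I[1,3]^2. HN layers by μ_θ (2 steps, strictly decreasing):
  μ^(1)=3; μ^(2)=-1

((2, 0, 0); (2, 2, 2))


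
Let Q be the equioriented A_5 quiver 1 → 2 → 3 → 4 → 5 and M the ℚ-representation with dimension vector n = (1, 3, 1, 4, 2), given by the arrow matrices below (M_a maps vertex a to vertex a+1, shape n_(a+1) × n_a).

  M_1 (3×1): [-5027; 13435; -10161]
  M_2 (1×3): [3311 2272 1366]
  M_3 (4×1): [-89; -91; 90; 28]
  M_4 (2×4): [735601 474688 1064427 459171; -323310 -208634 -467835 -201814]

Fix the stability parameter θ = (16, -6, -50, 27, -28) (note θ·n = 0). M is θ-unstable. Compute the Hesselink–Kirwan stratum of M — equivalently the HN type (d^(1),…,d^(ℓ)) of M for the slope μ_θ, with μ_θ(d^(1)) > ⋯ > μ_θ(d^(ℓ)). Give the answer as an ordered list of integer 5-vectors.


Interval decomposition of M: I[1,5], I[2,2]^2, I[4,4]^2, I[4,5].
HN type (ℓ=4): μ^(1)=27; μ^(2)=-1/2; μ^(3)=-6; μ^(4)=-40/3

((0, 0, 0, 2, 0); (0, 0, 0, 2, 2); (0, 2, 0, 0, 0); (1, 1, 1, 0, 0))


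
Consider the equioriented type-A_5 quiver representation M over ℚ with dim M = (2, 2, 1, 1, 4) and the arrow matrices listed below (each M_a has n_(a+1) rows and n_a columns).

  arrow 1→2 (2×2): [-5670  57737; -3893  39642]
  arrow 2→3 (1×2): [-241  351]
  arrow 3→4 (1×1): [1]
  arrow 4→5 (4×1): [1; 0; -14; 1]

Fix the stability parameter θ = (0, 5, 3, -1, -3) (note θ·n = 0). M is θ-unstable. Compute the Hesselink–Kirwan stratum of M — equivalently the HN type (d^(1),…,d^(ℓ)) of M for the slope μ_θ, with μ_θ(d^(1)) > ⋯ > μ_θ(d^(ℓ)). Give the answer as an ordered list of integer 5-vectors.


Via rank(M_{q-1}∘⋯∘M_p): M ≅ I[1,2], I[1,5], I[5,5]^3.
μ_θ-semistable layers: μ^(1)=5; μ^(2)=1; μ^(3)=0; μ^(4)=-3

((0, 1, 0, 0, 0); (0, 1, 1, 1, 1); (2, 0, 0, 0, 0); (0, 0, 0, 0, 3))


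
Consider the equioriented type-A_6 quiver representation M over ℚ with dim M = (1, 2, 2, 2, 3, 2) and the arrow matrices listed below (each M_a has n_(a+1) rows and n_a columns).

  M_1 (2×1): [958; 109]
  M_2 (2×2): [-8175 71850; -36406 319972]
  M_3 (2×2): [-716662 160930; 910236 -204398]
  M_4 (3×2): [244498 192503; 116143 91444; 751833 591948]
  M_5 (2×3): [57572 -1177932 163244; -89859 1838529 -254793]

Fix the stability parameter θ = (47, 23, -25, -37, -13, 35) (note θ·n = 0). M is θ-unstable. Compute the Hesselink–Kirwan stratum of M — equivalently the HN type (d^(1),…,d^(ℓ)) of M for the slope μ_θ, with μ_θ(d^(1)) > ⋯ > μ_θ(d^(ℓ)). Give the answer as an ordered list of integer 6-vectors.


Via rank(M_{q-1}∘⋯∘M_p): M ≅ I[1,2], I[2,5], I[3,6], I[5,5], I[6,6].
μ_θ-semistable layers: μ^(1)=35; μ^(2)=-13; μ^(3)=-31

((1, 1, 0, 0, 0, 2); (0, 1, 1, 1, 3, 0); (0, 0, 1, 1, 0, 0))


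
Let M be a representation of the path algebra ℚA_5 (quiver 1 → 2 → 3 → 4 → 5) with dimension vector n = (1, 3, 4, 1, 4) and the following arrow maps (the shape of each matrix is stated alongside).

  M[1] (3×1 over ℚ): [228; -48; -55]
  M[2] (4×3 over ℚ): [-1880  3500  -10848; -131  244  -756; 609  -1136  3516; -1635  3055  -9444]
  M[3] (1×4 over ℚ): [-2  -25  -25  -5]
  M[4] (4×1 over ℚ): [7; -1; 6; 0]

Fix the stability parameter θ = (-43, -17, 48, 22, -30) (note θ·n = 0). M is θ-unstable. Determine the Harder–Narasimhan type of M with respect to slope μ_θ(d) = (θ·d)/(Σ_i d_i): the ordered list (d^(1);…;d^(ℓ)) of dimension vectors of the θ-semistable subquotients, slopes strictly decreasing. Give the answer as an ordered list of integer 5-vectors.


Interval decomposition of M: I[1,2], I[2,3], I[2,5], I[3,3]^2, I[5,5]^3.
HN type (ℓ=5): μ^(1)=48; μ^(2)=40/3; μ^(3)=-17; μ^(4)=-30; μ^(5)=-43

((0, 0, 3, 0, 0); (0, 0, 1, 1, 1); (0, 3, 0, 0, 0); (0, 0, 0, 0, 3); (1, 0, 0, 0, 0))


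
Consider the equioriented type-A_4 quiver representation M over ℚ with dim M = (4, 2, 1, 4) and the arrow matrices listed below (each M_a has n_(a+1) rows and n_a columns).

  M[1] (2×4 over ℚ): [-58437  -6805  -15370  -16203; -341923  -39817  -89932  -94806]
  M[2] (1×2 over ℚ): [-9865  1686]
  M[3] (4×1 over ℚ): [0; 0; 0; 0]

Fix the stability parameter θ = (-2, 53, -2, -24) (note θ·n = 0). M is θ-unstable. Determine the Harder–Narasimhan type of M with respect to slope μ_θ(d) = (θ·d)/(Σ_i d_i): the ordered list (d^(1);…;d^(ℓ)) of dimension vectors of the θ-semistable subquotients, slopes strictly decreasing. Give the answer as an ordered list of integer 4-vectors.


Via rank(M_{q-1}∘⋯∘M_p): M ≅ I[1,1]^2, I[1,2], I[1,3], I[4,4]^4.
μ_θ-semistable layers: μ^(1)=53; μ^(2)=51/2; μ^(3)=-2; μ^(4)=-24

((0, 1, 0, 0); (0, 1, 1, 0); (4, 0, 0, 0); (0, 0, 0, 4))


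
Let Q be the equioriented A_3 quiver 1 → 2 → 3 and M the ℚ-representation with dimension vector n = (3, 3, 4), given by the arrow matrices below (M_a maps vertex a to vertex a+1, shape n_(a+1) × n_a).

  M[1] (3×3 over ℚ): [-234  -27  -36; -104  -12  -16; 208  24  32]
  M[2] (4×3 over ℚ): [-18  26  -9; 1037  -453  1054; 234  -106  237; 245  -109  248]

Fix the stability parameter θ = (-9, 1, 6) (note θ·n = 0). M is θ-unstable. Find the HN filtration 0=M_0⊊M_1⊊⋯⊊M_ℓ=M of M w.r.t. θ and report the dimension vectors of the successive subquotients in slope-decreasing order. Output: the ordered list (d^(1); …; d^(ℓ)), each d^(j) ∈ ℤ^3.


Via rank(M_{q-1}∘⋯∘M_p): M ≅ I[1,1]^2, I[1,3], I[2,3]^2, I[3,3].
μ_θ-semistable layers: μ^(1)=6; μ^(2)=1; μ^(3)=-9

((0, 0, 4); (0, 3, 0); (3, 0, 0))


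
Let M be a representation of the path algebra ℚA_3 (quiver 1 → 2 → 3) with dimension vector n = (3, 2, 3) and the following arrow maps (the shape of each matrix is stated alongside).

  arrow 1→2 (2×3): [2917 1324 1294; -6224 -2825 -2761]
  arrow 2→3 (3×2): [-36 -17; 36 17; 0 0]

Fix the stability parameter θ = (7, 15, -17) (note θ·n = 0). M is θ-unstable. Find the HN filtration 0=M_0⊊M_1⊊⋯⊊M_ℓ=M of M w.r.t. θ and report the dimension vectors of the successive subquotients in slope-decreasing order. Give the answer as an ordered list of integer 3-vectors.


Interval decomposition of M: I[1,1], I[1,2], I[1,3], I[3,3]^2.
HN type (ℓ=4): μ^(1)=15; μ^(2)=7; μ^(3)=5/3; μ^(4)=-17

((0, 1, 0); (2, 0, 0); (1, 1, 1); (0, 0, 2))


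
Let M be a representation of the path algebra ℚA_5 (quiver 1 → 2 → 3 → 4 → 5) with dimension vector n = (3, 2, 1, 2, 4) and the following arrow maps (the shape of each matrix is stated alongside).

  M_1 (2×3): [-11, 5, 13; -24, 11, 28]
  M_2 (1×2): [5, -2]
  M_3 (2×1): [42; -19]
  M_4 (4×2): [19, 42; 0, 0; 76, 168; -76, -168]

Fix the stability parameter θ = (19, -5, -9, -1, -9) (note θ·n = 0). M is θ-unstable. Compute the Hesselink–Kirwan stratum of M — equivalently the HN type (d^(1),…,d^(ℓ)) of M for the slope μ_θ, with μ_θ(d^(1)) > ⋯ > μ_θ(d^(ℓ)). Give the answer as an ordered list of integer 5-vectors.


Via rank(M_{q-1}∘⋯∘M_p): M ≅ I[1,1], I[1,2], I[1,4], I[4,5], I[5,5]^3.
μ_θ-semistable layers: μ^(1)=19; μ^(2)=7; μ^(3)=1; μ^(4)=-5; μ^(5)=-9

((1, 0, 0, 0, 0); (1, 1, 0, 0, 0); (1, 1, 1, 1, 0); (0, 0, 0, 1, 1); (0, 0, 0, 0, 3))


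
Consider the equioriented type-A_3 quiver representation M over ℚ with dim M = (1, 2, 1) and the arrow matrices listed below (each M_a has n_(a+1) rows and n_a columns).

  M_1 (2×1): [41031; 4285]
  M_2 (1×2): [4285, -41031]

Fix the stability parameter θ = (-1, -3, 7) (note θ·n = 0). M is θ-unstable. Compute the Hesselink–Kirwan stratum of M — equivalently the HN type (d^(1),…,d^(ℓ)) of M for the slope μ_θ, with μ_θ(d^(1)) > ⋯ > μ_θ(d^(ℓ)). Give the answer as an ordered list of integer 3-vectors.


Via rank(M_{q-1}∘⋯∘M_p): M ≅ I[1,2], I[2,3].
μ_θ-semistable layers: μ^(1)=7; μ^(2)=-2; μ^(3)=-3

((0, 0, 1); (1, 1, 0); (0, 1, 0))


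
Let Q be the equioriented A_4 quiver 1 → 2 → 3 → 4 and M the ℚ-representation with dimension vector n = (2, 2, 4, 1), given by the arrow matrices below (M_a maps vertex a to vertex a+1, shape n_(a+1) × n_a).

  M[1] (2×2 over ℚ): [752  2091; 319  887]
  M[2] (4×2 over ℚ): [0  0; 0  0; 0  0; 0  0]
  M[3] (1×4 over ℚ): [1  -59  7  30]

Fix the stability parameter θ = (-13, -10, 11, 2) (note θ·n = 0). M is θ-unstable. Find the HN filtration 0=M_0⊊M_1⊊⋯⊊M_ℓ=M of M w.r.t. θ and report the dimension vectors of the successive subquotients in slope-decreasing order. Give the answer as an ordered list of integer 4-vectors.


Via rank(M_{q-1}∘⋯∘M_p): M ≅ I[1,2]^2, I[3,3]^3, I[3,4].
μ_θ-semistable layers: μ^(1)=11; μ^(2)=13/2; μ^(3)=-10; μ^(4)=-13

((0, 0, 3, 0); (0, 0, 1, 1); (0, 2, 0, 0); (2, 0, 0, 0))


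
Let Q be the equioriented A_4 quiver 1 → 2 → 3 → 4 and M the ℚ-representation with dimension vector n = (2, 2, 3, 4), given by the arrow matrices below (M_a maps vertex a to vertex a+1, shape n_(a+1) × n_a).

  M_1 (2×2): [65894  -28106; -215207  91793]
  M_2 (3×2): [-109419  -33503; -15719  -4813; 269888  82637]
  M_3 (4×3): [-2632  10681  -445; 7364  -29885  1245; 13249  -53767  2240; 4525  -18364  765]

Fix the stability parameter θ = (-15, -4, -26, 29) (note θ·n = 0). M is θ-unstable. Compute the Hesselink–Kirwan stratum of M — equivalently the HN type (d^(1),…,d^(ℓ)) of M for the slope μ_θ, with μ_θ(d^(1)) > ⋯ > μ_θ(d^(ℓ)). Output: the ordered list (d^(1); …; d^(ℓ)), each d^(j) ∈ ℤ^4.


Via rank(M_{q-1}∘⋯∘M_p): M ≅ I[1,1], I[1,3], I[2,4], I[3,4], I[4,4]^2.
μ_θ-semistable layers: μ^(1)=29; μ^(2)=-15; μ^(3)=-26

((0, 0, 0, 4); (2, 2, 2, 0); (0, 0, 1, 0))


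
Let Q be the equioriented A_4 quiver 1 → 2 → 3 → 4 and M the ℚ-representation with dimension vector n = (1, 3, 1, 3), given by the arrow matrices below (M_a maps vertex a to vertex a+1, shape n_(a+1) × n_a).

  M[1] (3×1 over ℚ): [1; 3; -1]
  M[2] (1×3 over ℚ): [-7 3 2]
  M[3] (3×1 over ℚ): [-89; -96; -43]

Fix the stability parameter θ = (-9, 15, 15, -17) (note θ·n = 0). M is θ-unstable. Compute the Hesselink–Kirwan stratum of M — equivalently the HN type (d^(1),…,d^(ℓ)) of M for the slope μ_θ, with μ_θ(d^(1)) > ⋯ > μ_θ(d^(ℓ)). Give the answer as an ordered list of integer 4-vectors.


Via rank(M_{q-1}∘⋯∘M_p): M ≅ I[1,2], I[2,2], I[2,4], I[4,4]^2.
μ_θ-semistable layers: μ^(1)=15; μ^(2)=13/3; μ^(3)=-9; μ^(4)=-17

((0, 2, 0, 0); (0, 1, 1, 1); (1, 0, 0, 0); (0, 0, 0, 2))


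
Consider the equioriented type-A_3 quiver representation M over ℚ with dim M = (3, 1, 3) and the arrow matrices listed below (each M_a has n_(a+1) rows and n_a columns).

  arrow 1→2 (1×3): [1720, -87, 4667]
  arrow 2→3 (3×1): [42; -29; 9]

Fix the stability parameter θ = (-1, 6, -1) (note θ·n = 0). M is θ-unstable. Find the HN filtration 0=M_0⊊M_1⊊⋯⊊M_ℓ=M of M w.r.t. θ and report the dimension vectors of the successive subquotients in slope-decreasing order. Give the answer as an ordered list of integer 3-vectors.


Interval decomposition of M: I[1,1]^2, I[1,3], I[3,3]^2.
HN type (ℓ=2): μ^(1)=5/2; μ^(2)=-1

((0, 1, 1); (3, 0, 2))


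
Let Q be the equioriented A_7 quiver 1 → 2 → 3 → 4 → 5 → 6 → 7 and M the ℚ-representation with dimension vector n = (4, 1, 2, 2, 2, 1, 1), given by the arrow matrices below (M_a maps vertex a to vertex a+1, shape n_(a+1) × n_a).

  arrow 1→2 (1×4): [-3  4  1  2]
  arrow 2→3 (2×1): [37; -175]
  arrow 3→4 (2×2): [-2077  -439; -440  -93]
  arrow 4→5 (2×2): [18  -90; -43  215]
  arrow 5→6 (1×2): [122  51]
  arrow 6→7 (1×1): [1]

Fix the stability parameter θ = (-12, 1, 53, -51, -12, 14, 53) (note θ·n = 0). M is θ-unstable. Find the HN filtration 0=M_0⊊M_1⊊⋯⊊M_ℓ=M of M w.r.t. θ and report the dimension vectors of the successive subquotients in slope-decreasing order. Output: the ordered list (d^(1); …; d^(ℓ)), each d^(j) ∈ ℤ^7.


Barcode: M ≅ I[1,1]^3, I[1,7], I[3,4], I[5,5]. HN layers by μ_θ (5 steps, strictly decreasing):
  μ^(1)=53; μ^(2)=14; μ^(3)=1; μ^(4)=-9/4; μ^(5)=-12

((0, 0, 0, 0, 0, 0, 1); (0, 0, 0, 0, 0, 1, 0); (0, 0, 1, 1, 0, 0, 0); (0, 1, 1, 1, 1, 0, 0); (4, 0, 0, 0, 1, 0, 0))


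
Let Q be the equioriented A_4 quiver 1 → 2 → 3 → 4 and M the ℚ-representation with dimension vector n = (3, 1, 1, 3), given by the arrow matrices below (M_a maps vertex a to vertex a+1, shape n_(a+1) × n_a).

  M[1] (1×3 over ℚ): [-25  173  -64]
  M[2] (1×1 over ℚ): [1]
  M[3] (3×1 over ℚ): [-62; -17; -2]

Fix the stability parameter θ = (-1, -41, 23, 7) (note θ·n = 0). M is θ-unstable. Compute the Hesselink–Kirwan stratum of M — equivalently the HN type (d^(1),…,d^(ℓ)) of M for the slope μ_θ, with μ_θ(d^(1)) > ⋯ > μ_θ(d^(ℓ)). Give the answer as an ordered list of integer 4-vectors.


Via rank(M_{q-1}∘⋯∘M_p): M ≅ I[1,1]^2, I[1,4], I[4,4]^2.
μ_θ-semistable layers: μ^(1)=15; μ^(2)=7; μ^(3)=-1; μ^(4)=-21

((0, 0, 1, 1); (0, 0, 0, 2); (2, 0, 0, 0); (1, 1, 0, 0))


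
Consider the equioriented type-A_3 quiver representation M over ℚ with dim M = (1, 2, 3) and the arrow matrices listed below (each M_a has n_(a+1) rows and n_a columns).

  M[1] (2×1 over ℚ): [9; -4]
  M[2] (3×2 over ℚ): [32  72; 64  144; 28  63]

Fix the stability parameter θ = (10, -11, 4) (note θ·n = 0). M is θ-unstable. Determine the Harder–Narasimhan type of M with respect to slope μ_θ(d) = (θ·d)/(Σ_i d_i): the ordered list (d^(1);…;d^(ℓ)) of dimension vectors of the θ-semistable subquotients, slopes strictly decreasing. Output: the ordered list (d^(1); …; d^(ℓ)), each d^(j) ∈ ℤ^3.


Via rank(M_{q-1}∘⋯∘M_p): M ≅ I[1,2], I[2,3], I[3,3]^2.
μ_θ-semistable layers: μ^(1)=4; μ^(2)=-1/2; μ^(3)=-11

((0, 0, 3); (1, 1, 0); (0, 1, 0))


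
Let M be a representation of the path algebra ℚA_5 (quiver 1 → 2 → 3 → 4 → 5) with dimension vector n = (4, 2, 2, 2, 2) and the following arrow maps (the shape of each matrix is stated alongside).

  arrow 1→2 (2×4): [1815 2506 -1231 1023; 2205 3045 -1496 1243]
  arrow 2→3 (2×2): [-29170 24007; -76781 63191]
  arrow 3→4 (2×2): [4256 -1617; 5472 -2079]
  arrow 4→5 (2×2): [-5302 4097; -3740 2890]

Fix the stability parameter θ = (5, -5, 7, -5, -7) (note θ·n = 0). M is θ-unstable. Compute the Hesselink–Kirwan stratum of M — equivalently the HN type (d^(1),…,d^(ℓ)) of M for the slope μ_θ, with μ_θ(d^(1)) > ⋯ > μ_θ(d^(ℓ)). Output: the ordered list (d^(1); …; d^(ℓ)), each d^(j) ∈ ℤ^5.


Via rank(M_{q-1}∘⋯∘M_p): M ≅ I[1,1]^2, I[1,3], I[1,5], I[4,4], I[5,5].
μ_θ-semistable layers: μ^(1)=7; μ^(2)=5; μ^(3)=0; μ^(4)=-1; μ^(5)=-5; μ^(6)=-7

((0, 0, 1, 0, 0); (2, 0, 0, 0, 0); (1, 1, 0, 0, 0); (1, 1, 1, 1, 1); (0, 0, 0, 1, 0); (0, 0, 0, 0, 1))


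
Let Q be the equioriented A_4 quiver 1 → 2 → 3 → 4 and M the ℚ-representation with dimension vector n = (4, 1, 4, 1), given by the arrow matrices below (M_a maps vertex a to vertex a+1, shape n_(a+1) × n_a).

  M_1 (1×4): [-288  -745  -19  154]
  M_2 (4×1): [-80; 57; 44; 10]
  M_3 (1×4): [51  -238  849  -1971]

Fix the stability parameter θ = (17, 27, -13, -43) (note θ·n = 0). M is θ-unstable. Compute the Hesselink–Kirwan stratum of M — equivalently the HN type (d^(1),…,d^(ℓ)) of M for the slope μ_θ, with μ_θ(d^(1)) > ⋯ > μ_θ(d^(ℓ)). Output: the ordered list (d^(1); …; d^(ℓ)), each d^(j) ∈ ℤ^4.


Barcode: M ≅ I[1,1]^3, I[1,3], I[3,3]^2, I[3,4]. HN layers by μ_θ (4 steps, strictly decreasing):
  μ^(1)=17; μ^(2)=31/3; μ^(3)=-13; μ^(4)=-28

((3, 0, 0, 0); (1, 1, 1, 0); (0, 0, 2, 0); (0, 0, 1, 1))


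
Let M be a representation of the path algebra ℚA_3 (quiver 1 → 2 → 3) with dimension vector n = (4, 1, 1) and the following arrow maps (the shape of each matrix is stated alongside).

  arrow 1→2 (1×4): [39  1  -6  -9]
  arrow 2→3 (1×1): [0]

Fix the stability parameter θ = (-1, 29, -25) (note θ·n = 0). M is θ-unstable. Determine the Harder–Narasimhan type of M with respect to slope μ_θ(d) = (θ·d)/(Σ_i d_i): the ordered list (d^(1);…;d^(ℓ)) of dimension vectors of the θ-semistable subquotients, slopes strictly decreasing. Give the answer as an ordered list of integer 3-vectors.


Via rank(M_{q-1}∘⋯∘M_p): M ≅ I[1,1]^3, I[1,2], I[3,3].
μ_θ-semistable layers: μ^(1)=29; μ^(2)=-1; μ^(3)=-25

((0, 1, 0); (4, 0, 0); (0, 0, 1))


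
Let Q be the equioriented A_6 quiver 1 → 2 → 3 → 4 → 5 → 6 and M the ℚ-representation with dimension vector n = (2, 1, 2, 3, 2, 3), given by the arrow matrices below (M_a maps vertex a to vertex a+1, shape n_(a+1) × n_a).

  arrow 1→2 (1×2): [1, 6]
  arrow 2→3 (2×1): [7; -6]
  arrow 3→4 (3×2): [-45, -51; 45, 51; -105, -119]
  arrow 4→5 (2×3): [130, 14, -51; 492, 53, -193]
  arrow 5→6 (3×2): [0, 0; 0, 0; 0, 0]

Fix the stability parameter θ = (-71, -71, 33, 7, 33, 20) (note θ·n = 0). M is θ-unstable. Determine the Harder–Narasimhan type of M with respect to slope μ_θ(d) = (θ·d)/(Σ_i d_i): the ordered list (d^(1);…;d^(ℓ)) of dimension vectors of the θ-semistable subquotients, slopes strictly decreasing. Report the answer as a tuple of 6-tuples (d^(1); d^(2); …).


Via rank(M_{q-1}∘⋯∘M_p): M ≅ I[1,1], I[1,5], I[3,3], I[4,4], I[4,5], I[6,6]^3.
μ_θ-semistable layers: μ^(1)=33; μ^(2)=20; μ^(3)=7; μ^(4)=-71

((0, 0, 1, 0, 2, 0); (0, 0, 1, 1, 0, 3); (0, 0, 0, 2, 0, 0); (2, 1, 0, 0, 0, 0))


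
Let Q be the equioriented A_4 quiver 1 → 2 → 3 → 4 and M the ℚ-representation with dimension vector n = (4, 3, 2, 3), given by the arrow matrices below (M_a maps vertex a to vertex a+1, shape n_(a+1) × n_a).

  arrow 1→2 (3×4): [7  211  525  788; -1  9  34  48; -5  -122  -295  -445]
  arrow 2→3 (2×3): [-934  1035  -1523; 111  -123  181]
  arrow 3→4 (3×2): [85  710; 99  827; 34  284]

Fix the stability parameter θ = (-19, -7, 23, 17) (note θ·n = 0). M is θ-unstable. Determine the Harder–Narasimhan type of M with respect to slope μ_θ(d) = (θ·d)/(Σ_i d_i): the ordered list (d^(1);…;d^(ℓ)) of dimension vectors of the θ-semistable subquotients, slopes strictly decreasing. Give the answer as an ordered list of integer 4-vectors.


Barcode: M ≅ I[1,1], I[1,2], I[1,4]^2, I[4,4]. HN layers by μ_θ (4 steps, strictly decreasing):
  μ^(1)=20; μ^(2)=17; μ^(3)=-7; μ^(4)=-19

((0, 0, 2, 2); (0, 0, 0, 1); (0, 3, 0, 0); (4, 0, 0, 0))


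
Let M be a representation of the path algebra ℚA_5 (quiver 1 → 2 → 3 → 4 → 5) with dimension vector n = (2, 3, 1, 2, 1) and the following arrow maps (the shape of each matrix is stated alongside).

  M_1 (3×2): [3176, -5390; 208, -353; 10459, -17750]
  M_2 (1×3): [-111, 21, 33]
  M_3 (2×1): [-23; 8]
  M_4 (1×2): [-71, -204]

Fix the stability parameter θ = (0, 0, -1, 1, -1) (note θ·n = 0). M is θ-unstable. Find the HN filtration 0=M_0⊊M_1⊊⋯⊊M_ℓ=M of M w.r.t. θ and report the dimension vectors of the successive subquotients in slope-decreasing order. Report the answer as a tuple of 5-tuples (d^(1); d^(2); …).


Barcode: M ≅ I[1,2], I[1,5], I[2,2], I[4,4]. HN layers by μ_θ (3 steps, strictly decreasing):
  μ^(1)=1; μ^(2)=0; μ^(3)=-1/3

((0, 0, 0, 1, 0); (1, 2, 0, 1, 1); (1, 1, 1, 0, 0))


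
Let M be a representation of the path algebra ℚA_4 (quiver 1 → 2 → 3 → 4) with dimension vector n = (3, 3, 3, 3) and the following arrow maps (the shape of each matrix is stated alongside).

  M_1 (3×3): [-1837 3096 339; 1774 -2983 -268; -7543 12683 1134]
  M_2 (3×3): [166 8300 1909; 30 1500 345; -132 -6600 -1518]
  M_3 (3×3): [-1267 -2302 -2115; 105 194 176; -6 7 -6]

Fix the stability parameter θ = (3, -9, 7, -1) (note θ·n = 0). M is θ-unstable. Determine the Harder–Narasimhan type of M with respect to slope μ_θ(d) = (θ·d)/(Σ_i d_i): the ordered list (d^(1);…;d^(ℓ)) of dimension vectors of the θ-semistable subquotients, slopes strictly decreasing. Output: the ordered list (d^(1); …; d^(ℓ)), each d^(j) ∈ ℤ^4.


Barcode: M ≅ I[1,2]^2, I[1,4], I[3,4]^2. HN layers by μ_θ (2 steps, strictly decreasing):
  μ^(1)=3; μ^(2)=-3

((0, 0, 3, 3); (3, 3, 0, 0))


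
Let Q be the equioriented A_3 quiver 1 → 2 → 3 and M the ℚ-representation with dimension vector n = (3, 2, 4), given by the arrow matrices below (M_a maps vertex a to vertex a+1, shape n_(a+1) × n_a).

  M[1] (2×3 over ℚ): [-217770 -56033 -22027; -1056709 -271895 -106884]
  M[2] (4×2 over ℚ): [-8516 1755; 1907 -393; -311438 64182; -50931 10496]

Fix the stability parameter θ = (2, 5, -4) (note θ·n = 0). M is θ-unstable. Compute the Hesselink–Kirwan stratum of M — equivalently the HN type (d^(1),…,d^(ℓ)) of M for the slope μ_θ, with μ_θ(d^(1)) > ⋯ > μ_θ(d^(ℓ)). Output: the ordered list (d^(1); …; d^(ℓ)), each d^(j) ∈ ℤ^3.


Interval decomposition of M: I[1,1], I[1,3]^2, I[3,3]^2.
HN type (ℓ=3): μ^(1)=2; μ^(2)=1; μ^(3)=-4

((1, 0, 0); (2, 2, 2); (0, 0, 2))


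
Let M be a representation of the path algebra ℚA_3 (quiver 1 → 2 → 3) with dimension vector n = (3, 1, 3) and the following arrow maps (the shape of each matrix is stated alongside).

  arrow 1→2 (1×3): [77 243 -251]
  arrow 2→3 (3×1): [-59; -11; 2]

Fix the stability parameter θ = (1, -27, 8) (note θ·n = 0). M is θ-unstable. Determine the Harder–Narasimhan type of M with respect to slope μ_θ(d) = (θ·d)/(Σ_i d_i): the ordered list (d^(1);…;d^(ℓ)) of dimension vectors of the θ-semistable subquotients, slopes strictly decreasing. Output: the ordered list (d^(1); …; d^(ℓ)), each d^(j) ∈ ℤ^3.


Via rank(M_{q-1}∘⋯∘M_p): M ≅ I[1,1]^2, I[1,3], I[3,3]^2.
μ_θ-semistable layers: μ^(1)=8; μ^(2)=1; μ^(3)=-13

((0, 0, 3); (2, 0, 0); (1, 1, 0))


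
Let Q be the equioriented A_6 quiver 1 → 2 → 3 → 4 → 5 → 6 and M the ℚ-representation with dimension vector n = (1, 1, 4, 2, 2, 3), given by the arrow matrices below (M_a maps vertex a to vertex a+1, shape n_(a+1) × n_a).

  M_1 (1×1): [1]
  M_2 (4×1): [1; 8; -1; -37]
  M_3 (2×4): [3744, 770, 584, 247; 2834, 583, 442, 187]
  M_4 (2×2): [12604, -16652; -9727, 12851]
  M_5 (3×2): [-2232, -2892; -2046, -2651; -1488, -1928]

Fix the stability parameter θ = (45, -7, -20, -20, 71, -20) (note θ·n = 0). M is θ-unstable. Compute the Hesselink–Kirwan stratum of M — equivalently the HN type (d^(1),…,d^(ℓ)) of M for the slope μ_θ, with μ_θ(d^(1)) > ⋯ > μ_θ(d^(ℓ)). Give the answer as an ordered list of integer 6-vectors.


Via rank(M_{q-1}∘⋯∘M_p): M ≅ I[1,4], I[3,3]^2, I[3,6], I[5,5], I[6,6]^2.
μ_θ-semistable layers: μ^(1)=71; μ^(2)=51/2; μ^(3)=-1/2; μ^(4)=-20

((0, 0, 0, 0, 1, 0); (0, 0, 0, 0, 1, 1); (1, 1, 1, 1, 0, 0); (0, 0, 3, 1, 0, 2))


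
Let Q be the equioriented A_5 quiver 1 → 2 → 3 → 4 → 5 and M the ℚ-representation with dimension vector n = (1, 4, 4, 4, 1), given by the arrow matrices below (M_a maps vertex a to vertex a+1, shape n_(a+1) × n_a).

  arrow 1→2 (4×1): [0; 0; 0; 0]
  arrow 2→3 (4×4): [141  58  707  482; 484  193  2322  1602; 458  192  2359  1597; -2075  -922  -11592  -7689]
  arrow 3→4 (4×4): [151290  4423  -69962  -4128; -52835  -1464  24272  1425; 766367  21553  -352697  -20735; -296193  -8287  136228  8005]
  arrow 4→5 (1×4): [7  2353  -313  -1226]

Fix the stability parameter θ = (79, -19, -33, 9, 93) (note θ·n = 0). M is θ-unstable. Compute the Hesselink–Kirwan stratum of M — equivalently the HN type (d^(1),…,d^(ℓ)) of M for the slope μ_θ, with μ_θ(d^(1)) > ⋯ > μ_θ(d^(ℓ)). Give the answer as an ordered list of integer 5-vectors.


Via rank(M_{q-1}∘⋯∘M_p): M ≅ I[1,1], I[2,2], I[2,3], I[2,4], I[2,5], I[3,4], I[4,4].
μ_θ-semistable layers: μ^(1)=93; μ^(2)=79; μ^(3)=9; μ^(4)=-19; μ^(5)=-26; μ^(6)=-33

((0, 0, 0, 0, 1); (1, 0, 0, 0, 0); (0, 0, 0, 4, 0); (0, 1, 0, 0, 0); (0, 3, 3, 0, 0); (0, 0, 1, 0, 0))


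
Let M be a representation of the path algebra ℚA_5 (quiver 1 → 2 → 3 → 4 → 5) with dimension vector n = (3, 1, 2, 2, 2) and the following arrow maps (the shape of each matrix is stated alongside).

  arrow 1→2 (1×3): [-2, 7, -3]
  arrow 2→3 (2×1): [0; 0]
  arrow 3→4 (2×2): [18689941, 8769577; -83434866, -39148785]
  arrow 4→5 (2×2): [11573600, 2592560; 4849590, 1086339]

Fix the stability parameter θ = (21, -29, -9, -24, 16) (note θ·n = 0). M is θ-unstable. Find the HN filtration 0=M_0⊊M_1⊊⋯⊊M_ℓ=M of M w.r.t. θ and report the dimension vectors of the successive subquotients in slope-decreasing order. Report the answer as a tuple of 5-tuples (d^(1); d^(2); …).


Via rank(M_{q-1}∘⋯∘M_p): M ≅ I[1,1]^2, I[1,2], I[3,4], I[3,5], I[5,5].
μ_θ-semistable layers: μ^(1)=21; μ^(2)=16; μ^(3)=-4; μ^(4)=-33/2

((2, 0, 0, 0, 0); (0, 0, 0, 0, 2); (1, 1, 0, 0, 0); (0, 0, 2, 2, 0))


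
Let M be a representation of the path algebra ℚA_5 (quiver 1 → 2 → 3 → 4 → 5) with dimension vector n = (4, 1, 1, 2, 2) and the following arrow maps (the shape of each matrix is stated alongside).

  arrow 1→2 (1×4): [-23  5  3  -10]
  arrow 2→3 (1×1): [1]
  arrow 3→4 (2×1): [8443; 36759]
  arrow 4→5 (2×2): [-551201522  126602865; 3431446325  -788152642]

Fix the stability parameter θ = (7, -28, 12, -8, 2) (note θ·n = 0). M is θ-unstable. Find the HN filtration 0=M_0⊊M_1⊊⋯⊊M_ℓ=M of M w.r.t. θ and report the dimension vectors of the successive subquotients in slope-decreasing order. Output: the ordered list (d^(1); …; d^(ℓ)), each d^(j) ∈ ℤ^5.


Interval decomposition of M: I[1,1]^3, I[1,5], I[4,5].
HN type (ℓ=4): μ^(1)=7; μ^(2)=2; μ^(3)=-8; μ^(4)=-21/2

((3, 0, 0, 0, 0); (0, 0, 1, 1, 2); (0, 0, 0, 1, 0); (1, 1, 0, 0, 0))


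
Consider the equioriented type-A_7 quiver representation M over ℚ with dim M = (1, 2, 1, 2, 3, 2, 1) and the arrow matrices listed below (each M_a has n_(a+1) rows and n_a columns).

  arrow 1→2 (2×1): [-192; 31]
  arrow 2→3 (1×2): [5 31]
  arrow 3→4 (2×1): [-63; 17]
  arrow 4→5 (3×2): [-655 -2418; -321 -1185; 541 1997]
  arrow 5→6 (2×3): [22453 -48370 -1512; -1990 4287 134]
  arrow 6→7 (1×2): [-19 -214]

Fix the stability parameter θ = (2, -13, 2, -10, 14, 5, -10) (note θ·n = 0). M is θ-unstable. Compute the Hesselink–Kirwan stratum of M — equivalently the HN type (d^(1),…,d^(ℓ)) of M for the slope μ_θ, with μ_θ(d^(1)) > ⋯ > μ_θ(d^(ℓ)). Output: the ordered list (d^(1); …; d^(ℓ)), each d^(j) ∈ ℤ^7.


Barcode: M ≅ I[1,7], I[2,2], I[4,6], I[5,5]. HN layers by μ_θ (7 steps, strictly decreasing):
  μ^(1)=14; μ^(2)=19/2; μ^(3)=3; μ^(4)=-4; μ^(5)=-11/2; μ^(6)=-10; μ^(7)=-13

((0, 0, 0, 0, 1, 0, 0); (0, 0, 0, 0, 1, 1, 0); (0, 0, 0, 0, 1, 1, 1); (0, 0, 1, 1, 0, 0, 0); (1, 1, 0, 0, 0, 0, 0); (0, 0, 0, 1, 0, 0, 0); (0, 1, 0, 0, 0, 0, 0))


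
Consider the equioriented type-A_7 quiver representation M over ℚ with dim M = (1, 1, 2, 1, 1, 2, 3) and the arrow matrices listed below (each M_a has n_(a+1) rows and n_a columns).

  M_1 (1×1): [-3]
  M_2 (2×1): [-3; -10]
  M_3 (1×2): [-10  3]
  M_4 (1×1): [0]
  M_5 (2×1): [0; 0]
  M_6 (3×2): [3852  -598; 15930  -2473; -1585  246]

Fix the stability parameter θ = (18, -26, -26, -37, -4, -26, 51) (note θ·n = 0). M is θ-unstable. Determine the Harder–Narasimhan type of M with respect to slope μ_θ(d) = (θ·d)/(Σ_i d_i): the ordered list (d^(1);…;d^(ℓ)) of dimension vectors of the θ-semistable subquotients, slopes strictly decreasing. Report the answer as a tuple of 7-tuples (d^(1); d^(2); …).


Barcode: M ≅ I[1,3], I[3,4], I[5,5], I[6,7]^2, I[7,7]. HN layers by μ_θ (5 steps, strictly decreasing):
  μ^(1)=51; μ^(2)=-4; μ^(3)=-34/3; μ^(4)=-26; μ^(5)=-63/2

((0, 0, 0, 0, 0, 0, 3); (0, 0, 0, 0, 1, 0, 0); (1, 1, 1, 0, 0, 0, 0); (0, 0, 0, 0, 0, 2, 0); (0, 0, 1, 1, 0, 0, 0))


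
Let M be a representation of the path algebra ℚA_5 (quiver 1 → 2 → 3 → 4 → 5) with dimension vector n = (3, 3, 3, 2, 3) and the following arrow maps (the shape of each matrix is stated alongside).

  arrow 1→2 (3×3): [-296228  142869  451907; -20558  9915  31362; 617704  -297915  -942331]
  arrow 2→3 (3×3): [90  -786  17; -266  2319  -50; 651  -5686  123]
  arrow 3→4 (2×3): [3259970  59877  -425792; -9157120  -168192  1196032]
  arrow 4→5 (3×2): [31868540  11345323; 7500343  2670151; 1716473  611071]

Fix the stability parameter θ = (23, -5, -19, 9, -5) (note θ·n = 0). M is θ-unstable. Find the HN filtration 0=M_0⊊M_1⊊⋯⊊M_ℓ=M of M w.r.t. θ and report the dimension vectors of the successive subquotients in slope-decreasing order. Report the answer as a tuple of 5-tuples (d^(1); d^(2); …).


Interval decomposition of M: I[1,1], I[1,3], I[1,5], I[2,3], I[4,5], I[5,5].
HN type (ℓ=5): μ^(1)=23; μ^(2)=2; μ^(3)=-1/3; μ^(4)=-5; μ^(5)=-12

((1, 0, 0, 0, 0); (0, 0, 0, 2, 2); (2, 2, 2, 0, 0); (0, 0, 0, 0, 1); (0, 1, 1, 0, 0))


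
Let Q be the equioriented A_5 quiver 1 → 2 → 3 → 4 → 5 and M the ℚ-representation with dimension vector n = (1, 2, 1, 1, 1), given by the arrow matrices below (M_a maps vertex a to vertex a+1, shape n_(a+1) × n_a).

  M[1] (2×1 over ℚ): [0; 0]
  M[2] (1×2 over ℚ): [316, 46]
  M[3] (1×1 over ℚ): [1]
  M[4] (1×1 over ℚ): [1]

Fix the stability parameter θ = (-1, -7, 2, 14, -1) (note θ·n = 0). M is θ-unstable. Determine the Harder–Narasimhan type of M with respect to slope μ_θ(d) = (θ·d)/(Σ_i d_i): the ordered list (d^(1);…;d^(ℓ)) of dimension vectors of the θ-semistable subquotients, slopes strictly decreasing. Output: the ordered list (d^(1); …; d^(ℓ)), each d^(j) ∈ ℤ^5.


Barcode: M ≅ I[1,1], I[2,2], I[2,5]. HN layers by μ_θ (4 steps, strictly decreasing):
  μ^(1)=13/2; μ^(2)=2; μ^(3)=-1; μ^(4)=-7

((0, 0, 0, 1, 1); (0, 0, 1, 0, 0); (1, 0, 0, 0, 0); (0, 2, 0, 0, 0))
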